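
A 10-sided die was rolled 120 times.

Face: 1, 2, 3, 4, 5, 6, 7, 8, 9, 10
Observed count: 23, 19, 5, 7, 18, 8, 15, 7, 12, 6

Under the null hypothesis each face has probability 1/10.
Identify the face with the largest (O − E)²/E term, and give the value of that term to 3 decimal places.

Expected count for each of the 10 categories: 120/10 = 12.
χ² = (23−12)²/12 + (19−12)²/12 + (5−12)²/12 + (7−12)²/12 + (18−12)²/12 + (8−12)²/12 + (15−12)²/12 + (7−12)²/12 + (12−12)²/12 + (6−12)²/12
   = 10.0833 + 4.0833 + 4.0833 + 2.0833 + 3.0000 + 1.3333 + 0.7500 + 2.0833 + 0.0000 + 3.0000
The largest term is for 1: 10.083.

1, 10.083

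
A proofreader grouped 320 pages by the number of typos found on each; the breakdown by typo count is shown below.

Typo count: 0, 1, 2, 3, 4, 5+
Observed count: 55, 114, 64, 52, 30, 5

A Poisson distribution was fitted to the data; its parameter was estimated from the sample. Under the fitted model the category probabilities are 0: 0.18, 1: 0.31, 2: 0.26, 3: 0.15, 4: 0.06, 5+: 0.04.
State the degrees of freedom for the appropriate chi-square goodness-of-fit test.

There are k = 6 categories and 1 parameter estimated from the data, so df = 6 − 1 − 1 = 4.

4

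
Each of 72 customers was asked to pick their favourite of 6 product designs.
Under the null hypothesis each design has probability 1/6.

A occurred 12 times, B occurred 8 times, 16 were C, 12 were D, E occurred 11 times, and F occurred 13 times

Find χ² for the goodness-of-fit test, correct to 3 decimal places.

2.833

Under H₀ each category has probability 1/6, so each expected count is 72/6 = 12.
χ² = (12−12)²/12 + (8−12)²/12 + (16−12)²/12 + (12−12)²/12 + (11−12)²/12 + (13−12)²/12
   = 0.0000 + 1.3333 + 1.3333 + 0.0000 + 0.0833 + 0.0833
Sum = 2.833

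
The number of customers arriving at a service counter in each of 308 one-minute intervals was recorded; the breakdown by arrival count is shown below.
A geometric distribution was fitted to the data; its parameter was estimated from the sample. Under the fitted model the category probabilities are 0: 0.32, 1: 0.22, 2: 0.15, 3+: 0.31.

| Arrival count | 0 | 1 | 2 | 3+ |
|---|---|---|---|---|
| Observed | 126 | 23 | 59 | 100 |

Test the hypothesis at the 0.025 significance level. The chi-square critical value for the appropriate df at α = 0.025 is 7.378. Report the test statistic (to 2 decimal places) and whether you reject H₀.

Expected counts E_i = n·p_i: 308×0.32 = 98.56, 308×0.22 = 67.76, 308×0.15 = 46.2, 308×0.31 = 95.48.
0: (126 − 98.56)²/98.56 = 752.9536/98.56 = 7.640
1: (23 − 67.76)²/67.76 = 2003.4576/67.76 = 29.567
2: (59 − 46.2)²/46.2 = 163.84/46.2 = 3.546
3+: (100 − 95.48)²/95.48 = 20.4304/95.48 = 0.214
Sum = 40.97
df = 2. Since 40.97 > 7.378, we reject H₀.

40.97; reject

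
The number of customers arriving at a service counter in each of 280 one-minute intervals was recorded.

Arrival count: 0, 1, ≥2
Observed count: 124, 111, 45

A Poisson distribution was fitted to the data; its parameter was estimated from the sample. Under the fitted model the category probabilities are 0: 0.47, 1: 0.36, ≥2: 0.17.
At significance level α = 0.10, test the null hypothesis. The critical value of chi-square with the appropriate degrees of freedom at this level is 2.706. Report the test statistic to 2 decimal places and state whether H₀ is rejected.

Expected counts E_i = n·p_i: 280×0.47 = 131.6, 280×0.36 = 100.8, 280×0.17 = 47.6.
0: (124 − 131.6)²/131.6 = 57.76/131.6 = 0.439
1: (111 − 100.8)²/100.8 = 104.04/100.8 = 1.032
≥2: (45 − 47.6)²/47.6 = 6.76/47.6 = 0.142
Sum = 1.61
df = 1. Since 1.61 < 2.706, we do not reject H₀.

1.61; do not reject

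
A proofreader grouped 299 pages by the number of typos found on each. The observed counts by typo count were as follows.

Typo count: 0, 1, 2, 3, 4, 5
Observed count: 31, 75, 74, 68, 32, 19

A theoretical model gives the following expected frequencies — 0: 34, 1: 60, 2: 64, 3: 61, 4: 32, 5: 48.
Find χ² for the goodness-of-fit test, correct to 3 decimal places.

χ² = (31−34)²/34 + (75−60)²/60 + (74−64)²/64 + (68−61)²/61 + (32−32)²/32 + (19−48)²/48
   = 0.2647 + 3.7500 + 1.5625 + 0.8033 + 0.0000 + 17.5208
Sum = 23.901

23.901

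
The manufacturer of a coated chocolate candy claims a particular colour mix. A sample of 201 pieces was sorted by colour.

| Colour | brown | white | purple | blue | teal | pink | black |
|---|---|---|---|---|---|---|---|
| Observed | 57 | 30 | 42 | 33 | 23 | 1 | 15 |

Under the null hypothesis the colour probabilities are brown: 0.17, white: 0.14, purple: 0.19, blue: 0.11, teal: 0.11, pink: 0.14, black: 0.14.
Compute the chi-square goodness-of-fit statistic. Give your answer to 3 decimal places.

53.467

Expected counts E_i = n·p_i: 201×0.17 = 34.17, 201×0.14 = 28.14, 201×0.19 = 38.19, 201×0.11 = 22.11, 201×0.11 = 22.11, 201×0.14 = 28.14, 201×0.14 = 28.14.
cat         O        E   (O−E)²/E
brown      57    34.17    15.2534
white      30    28.14     0.1229
purple     42    38.19     0.3801
blue       33    22.11     5.3637
teal       23    22.11     0.0358
pink        1    28.14    26.1755
black      15    28.14     6.1357
Sum = 53.467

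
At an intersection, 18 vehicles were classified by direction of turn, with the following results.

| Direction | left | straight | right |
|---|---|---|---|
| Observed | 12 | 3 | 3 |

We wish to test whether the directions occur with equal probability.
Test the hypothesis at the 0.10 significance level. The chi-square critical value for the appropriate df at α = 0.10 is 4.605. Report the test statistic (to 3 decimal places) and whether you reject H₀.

Under H₀ each category has probability 1/3, so each expected count is 18/3 = 6.
cat           O        E   (O−E)²/E
left         12        6     6.0000
straight      3        6     1.5000
right         3        6     1.5000
Sum = 9.000
df = 2. Since 9.000 > 4.605, we reject H₀.

9.000; reject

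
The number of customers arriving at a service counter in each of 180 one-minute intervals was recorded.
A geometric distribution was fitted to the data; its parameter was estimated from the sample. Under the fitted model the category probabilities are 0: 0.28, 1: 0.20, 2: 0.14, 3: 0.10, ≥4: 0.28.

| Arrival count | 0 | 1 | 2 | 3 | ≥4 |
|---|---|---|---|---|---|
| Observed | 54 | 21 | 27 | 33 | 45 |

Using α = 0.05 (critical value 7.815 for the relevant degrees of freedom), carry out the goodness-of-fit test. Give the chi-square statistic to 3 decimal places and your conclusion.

Expected counts E_i = n·p_i: 180×0.28 = 50.4, 180×0.20 = 36, 180×0.14 = 25.2, 180×0.10 = 18, 180×0.28 = 50.4.
χ² = (54−50.4)²/50.4 + (21−36)²/36 + (27−25.2)²/25.2 + (33−18)²/18 + (45−50.4)²/50.4
   = 0.2571 + 6.2500 + 0.1286 + 12.5000 + 0.5786
Sum = 19.714
df = 3. Since 19.714 > 7.815, we reject H₀.

19.714; reject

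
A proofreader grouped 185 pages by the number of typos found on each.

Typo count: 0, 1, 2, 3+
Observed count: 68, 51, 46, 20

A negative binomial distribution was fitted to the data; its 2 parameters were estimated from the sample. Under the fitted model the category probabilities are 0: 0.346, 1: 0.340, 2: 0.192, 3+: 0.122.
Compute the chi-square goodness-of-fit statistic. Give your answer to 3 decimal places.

Expected counts E_i = n·p_i: 185×0.346 = 64.01, 185×0.340 = 62.9, 185×0.192 = 35.52, 185×0.122 = 22.57.
cat         O        E   (O−E)²/E
0          68    64.01     0.2487
1          51     62.9     2.2514
2          46    35.52     3.0921
3+         20    22.57     0.2926
Sum = 5.885

5.885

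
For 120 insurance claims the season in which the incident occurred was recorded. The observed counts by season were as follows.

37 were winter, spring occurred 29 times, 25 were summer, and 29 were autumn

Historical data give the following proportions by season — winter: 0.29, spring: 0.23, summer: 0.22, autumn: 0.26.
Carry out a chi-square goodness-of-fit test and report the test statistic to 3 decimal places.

0.439

Expected counts E_i = n·p_i: 120×0.29 = 34.8, 120×0.23 = 27.6, 120×0.22 = 26.4, 120×0.26 = 31.2.
winter: (37 − 34.8)²/34.8 = 4.84/34.8 = 0.1391
spring: (29 − 27.6)²/27.6 = 1.96/27.6 = 0.0710
summer: (25 − 26.4)²/26.4 = 1.96/26.4 = 0.0742
autumn: (29 − 31.2)²/31.2 = 4.84/31.2 = 0.1551
Sum = 0.439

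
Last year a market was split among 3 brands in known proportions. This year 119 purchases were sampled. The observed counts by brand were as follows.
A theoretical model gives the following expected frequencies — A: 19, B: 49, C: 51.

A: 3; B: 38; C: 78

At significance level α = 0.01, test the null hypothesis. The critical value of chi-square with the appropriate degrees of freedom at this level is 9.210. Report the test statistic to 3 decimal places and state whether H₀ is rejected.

30.237; reject

cat         O        E   (O−E)²/E
A           3       19    13.4737
B          38       49     2.4694
C          78       51    14.2941
Sum = 30.237
df = 2. Since 30.237 > 9.210, we reject H₀.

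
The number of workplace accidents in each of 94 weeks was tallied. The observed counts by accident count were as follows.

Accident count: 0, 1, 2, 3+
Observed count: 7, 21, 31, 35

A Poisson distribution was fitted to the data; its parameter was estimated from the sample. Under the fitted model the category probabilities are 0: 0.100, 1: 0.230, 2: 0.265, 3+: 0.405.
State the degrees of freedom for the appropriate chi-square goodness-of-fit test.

There are k = 4 categories and 1 parameter estimated from the data, so df = 4 − 1 − 1 = 2.

2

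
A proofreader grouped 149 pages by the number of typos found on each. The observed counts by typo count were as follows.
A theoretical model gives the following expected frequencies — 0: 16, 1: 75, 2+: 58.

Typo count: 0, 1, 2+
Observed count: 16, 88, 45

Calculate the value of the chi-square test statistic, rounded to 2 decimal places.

5.17

cat         O        E   (O−E)²/E
0          16       16      0.000
1          88       75      2.253
2+         45       58      2.914
Sum = 5.17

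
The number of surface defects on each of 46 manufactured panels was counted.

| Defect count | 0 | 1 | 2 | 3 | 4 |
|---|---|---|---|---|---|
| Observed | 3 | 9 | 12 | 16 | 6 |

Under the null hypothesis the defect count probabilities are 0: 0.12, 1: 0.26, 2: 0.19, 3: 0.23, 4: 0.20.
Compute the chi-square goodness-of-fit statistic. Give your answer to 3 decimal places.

6.989

Expected counts E_i = n·p_i: 46×0.12 = 5.52, 46×0.26 = 11.96, 46×0.19 = 8.74, 46×0.23 = 10.58, 46×0.20 = 9.2.
0: (3 − 5.52)²/5.52 = 6.3504/5.52 = 1.1504
1: (9 − 11.96)²/11.96 = 8.7616/11.96 = 0.7326
2: (12 − 8.74)²/8.74 = 10.6276/8.74 = 1.2160
3: (16 − 10.58)²/10.58 = 29.3764/10.58 = 2.7766
4: (6 − 9.2)²/9.2 = 10.24/9.2 = 1.1130
Sum = 6.989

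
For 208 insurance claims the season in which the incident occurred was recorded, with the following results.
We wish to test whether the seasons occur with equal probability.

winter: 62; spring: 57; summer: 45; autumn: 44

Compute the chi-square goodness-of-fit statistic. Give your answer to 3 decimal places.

Expected count for each of the 4 categories: 208/4 = 52.
χ² = (62−52)²/52 + (57−52)²/52 + (45−52)²/52 + (44−52)²/52
   = 1.9231 + 0.4808 + 0.9423 + 1.2308
Sum = 4.577

4.577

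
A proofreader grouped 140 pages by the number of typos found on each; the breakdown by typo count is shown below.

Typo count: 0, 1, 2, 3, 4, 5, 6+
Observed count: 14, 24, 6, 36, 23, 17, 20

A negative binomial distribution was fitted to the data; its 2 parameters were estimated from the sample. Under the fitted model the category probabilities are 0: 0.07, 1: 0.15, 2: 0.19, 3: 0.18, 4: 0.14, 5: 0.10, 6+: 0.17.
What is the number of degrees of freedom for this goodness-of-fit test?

There are k = 7 categories and 2 parameters estimated from the data, so df = 7 − 1 − 2 = 4.

4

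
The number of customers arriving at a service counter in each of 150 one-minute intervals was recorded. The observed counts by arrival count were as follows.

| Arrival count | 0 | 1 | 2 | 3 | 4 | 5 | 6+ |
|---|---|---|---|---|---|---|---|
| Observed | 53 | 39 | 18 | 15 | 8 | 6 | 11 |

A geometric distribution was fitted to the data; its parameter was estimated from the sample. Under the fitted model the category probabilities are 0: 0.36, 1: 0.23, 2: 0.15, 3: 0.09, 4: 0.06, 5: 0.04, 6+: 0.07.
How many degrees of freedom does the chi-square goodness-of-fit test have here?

There are k = 7 categories and 1 parameter estimated from the data, so df = 7 − 1 − 1 = 5.

5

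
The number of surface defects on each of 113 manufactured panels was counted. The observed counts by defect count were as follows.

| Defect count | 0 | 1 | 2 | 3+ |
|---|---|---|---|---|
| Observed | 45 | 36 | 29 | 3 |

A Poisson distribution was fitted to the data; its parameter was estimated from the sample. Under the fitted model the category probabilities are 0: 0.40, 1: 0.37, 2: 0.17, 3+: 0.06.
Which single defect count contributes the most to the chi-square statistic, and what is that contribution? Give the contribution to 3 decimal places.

2, 4.989

Expected counts E_i = n·p_i: 113×0.40 = 45.2, 113×0.37 = 41.81, 113×0.17 = 19.21, 113×0.06 = 6.78.
0: (45 − 45.2)²/45.2 = 0.04/45.2 = 0.0009
1: (36 − 41.81)²/41.81 = 33.7561/41.81 = 0.8074
2: (29 − 19.21)²/19.21 = 95.8441/19.21 = 4.9893
3+: (3 − 6.78)²/6.78 = 14.2884/6.78 = 2.1074
The largest term is for 2: 4.989.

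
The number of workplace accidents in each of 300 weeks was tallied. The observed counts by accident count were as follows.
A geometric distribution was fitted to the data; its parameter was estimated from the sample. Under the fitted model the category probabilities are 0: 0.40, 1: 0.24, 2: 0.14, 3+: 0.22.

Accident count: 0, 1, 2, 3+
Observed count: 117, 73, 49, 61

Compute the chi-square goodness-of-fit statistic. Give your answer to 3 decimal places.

1.634

Expected counts E_i = n·p_i: 300×0.40 = 120, 300×0.24 = 72, 300×0.14 = 42, 300×0.22 = 66.
0: (117 − 120)²/120 = 9/120 = 0.0750
1: (73 − 72)²/72 = 1/72 = 0.0139
2: (49 − 42)²/42 = 49/42 = 1.1667
3+: (61 − 66)²/66 = 25/66 = 0.3788
Sum = 1.634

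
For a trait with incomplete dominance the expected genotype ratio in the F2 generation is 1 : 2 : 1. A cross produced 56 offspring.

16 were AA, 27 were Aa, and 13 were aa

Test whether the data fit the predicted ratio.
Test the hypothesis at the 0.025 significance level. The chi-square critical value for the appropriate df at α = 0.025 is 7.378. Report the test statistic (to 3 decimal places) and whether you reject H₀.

0.393; do not reject

Ratio total = 4. Expected counts: 56×1/4 = 14, 56×2/4 = 28, 56×1/4 = 14.
AA: (16 − 14)²/14 = 4/14 = 0.2857
Aa: (27 − 28)²/28 = 1/28 = 0.0357
aa: (13 − 14)²/14 = 1/14 = 0.0714
Sum = 0.393
df = 2. Since 0.393 < 7.378, we do not reject H₀.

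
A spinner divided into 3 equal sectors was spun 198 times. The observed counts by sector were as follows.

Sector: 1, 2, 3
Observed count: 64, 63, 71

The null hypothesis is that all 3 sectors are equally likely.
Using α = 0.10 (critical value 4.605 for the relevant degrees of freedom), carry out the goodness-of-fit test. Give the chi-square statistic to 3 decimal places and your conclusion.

Expected count for each of the 3 categories: 198/3 = 66.
1: (64 − 66)²/66 = 4/66 = 0.0606
2: (63 − 66)²/66 = 9/66 = 0.1364
3: (71 − 66)²/66 = 25/66 = 0.3788
Sum = 0.576
df = 2. Since 0.576 < 4.605, we do not reject H₀.

0.576; do not reject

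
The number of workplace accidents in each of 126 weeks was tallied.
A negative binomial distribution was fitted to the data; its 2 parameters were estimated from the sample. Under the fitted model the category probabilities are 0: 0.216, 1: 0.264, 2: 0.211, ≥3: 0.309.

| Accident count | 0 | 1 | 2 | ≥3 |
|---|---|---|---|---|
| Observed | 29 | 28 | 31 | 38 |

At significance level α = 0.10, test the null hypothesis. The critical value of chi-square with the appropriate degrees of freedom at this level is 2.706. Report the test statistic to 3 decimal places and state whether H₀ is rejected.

1.705; do not reject

Expected counts E_i = n·p_i: 126×0.216 = 27.216, 126×0.264 = 33.264, 126×0.211 = 26.586, 126×0.309 = 38.934.
0: (29 − 27.216)²/27.216 = 3.182656/27.216 = 0.1169
1: (28 − 33.264)²/33.264 = 27.709696/33.264 = 0.8330
2: (31 − 26.586)²/26.586 = 19.483396/26.586 = 0.7328
≥3: (38 − 38.934)²/38.934 = 0.872356/38.934 = 0.0224
Sum = 1.705
df = 1. Since 1.705 < 2.706, we do not reject H₀.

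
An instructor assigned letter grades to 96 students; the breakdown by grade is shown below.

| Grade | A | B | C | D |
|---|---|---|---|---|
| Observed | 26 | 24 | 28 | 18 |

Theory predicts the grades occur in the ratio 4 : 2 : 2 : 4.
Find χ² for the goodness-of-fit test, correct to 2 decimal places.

Ratio total = 12. Expected counts: 96×4/12 = 32, 96×2/12 = 16, 96×2/12 = 16, 96×4/12 = 32.
cat         O        E   (O−E)²/E
A          26       32      1.125
B          24       16      4.000
C          28       16      9.000
D          18       32      6.125
Sum = 20.25

20.25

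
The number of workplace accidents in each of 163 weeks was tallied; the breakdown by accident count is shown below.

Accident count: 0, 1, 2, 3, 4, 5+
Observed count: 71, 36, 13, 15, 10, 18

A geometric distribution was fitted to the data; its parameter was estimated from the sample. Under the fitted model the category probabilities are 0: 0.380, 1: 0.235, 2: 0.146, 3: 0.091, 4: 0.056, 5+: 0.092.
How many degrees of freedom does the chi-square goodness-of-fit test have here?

4

There are k = 6 categories and 1 parameter estimated from the data, so df = 6 − 1 − 1 = 4.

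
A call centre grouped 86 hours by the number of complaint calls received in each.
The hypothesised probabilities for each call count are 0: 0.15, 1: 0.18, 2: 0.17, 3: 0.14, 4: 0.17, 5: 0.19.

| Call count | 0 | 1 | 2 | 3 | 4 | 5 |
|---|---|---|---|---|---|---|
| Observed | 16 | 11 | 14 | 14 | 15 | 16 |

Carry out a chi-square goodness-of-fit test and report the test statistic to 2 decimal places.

2.40

Expected counts E_i = n·p_i: 86×0.15 = 12.9, 86×0.18 = 15.48, 86×0.17 = 14.62, 86×0.14 = 12.04, 86×0.17 = 14.62, 86×0.19 = 16.34.
0: (16 − 12.9)²/12.9 = 9.61/12.9 = 0.745
1: (11 − 15.48)²/15.48 = 20.0704/15.48 = 1.297
2: (14 − 14.62)²/14.62 = 0.3844/14.62 = 0.026
3: (14 − 12.04)²/12.04 = 3.8416/12.04 = 0.319
4: (15 − 14.62)²/14.62 = 0.1444/14.62 = 0.010
5: (16 − 16.34)²/16.34 = 0.1156/16.34 = 0.007
Sum = 2.40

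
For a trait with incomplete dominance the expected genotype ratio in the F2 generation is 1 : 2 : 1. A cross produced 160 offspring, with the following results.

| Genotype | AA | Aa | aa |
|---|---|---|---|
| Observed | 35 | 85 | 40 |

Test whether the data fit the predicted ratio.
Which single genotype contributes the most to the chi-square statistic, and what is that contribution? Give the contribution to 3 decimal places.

Ratio total = 4. Expected counts: 160×1/4 = 40, 160×2/4 = 80, 160×1/4 = 40.
cat         O        E   (O−E)²/E
AA         35       40     0.6250
Aa         85       80     0.3125
aa         40       40     0.0000
The largest term is for AA: 0.625.

AA, 0.625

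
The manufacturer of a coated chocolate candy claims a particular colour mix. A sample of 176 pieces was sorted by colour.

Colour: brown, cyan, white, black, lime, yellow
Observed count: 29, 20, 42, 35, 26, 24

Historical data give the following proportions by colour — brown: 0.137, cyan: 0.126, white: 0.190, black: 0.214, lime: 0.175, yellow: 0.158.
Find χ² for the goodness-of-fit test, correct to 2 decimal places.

4.85

Expected counts E_i = n·p_i: 176×0.137 = 24.112, 176×0.126 = 22.176, 176×0.190 = 33.44, 176×0.214 = 37.664, 176×0.175 = 30.8, 176×0.158 = 27.808.
χ² = (29−24.112)²/24.112 + (20−22.176)²/22.176 + (42−33.44)²/33.44 + (35−37.664)²/37.664 + (26−30.8)²/30.8 + (24−27.808)²/27.808
   = 0.991 + 0.214 + 2.191 + 0.188 + 0.748 + 0.521
Sum = 4.85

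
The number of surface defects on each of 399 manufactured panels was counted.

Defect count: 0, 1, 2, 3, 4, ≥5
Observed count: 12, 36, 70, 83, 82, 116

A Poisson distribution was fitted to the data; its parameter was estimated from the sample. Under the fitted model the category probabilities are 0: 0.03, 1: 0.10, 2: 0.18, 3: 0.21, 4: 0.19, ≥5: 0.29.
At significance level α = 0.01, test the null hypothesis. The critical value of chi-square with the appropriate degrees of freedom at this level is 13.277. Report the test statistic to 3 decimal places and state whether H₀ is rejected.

0.941; do not reject

Expected counts E_i = n·p_i: 399×0.03 = 11.97, 399×0.10 = 39.9, 399×0.18 = 71.82, 399×0.21 = 83.79, 399×0.19 = 75.81, 399×0.29 = 115.71.
0: (12 − 11.97)²/11.97 = 0.0009/11.97 = 0.0001
1: (36 − 39.9)²/39.9 = 15.21/39.9 = 0.3812
2: (70 − 71.82)²/71.82 = 3.3124/71.82 = 0.0461
3: (83 − 83.79)²/83.79 = 0.6241/83.79 = 0.0074
4: (82 − 75.81)²/75.81 = 38.3161/75.81 = 0.5054
≥5: (116 − 115.71)²/115.71 = 0.0841/115.71 = 0.0007
Sum = 0.941
df = 4. Since 0.941 < 13.277, we do not reject H₀.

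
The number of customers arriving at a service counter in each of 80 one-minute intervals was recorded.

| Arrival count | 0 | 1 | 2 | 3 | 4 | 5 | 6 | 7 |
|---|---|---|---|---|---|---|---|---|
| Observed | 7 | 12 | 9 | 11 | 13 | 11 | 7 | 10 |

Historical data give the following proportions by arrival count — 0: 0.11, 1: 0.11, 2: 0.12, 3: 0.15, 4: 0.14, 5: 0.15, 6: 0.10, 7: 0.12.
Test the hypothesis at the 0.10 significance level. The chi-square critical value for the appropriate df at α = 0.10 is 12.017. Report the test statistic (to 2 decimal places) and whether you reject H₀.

Expected counts E_i = n·p_i: 80×0.11 = 8.8, 80×0.11 = 8.8, 80×0.12 = 9.6, 80×0.15 = 12, 80×0.14 = 11.2, 80×0.15 = 12, 80×0.10 = 8, 80×0.12 = 9.6.
χ² = (7−8.8)²/8.8 + (12−8.8)²/8.8 + (9−9.6)²/9.6 + (11−12)²/12 + (13−11.2)²/11.2 + (11−12)²/12 + (7−8)²/8 + (10−9.6)²/9.6
   = 0.368 + 1.164 + 0.038 + 0.083 + 0.289 + 0.083 + 0.125 + 0.017
Sum = 2.17
df = 7. Since 2.17 < 12.017, we do not reject H₀.

2.17; do not reject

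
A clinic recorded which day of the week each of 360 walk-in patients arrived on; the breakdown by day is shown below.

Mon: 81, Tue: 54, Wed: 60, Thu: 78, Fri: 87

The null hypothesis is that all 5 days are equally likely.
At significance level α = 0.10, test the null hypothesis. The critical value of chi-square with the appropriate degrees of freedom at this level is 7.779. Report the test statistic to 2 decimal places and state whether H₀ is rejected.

11.25; reject

Expected count for each of the 5 categories: 360/5 = 72.
Mon: (81 − 72)²/72 = 81/72 = 1.125
Tue: (54 − 72)²/72 = 324/72 = 4.500
Wed: (60 − 72)²/72 = 144/72 = 2.000
Thu: (78 − 72)²/72 = 36/72 = 0.500
Fri: (87 − 72)²/72 = 225/72 = 3.125
Sum = 11.25
df = 4. Since 11.25 > 7.779, we reject H₀.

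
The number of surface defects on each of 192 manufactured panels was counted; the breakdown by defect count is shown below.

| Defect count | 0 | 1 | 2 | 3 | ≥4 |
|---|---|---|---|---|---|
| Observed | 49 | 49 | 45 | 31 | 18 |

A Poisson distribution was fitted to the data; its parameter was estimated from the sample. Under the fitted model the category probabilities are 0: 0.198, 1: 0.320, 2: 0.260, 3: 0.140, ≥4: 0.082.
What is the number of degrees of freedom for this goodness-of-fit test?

3

There are k = 5 categories and 1 parameter estimated from the data, so df = 5 − 1 − 1 = 3.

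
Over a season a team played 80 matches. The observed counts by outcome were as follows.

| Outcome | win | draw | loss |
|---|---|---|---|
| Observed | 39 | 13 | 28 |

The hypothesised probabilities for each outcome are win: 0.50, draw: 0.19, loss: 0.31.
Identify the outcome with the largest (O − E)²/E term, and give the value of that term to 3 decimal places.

loss, 0.413

Expected counts E_i = n·p_i: 80×0.50 = 40, 80×0.19 = 15.2, 80×0.31 = 24.8.
cat         O        E   (O−E)²/E
win        39       40     0.0250
draw       13     15.2     0.3184
loss       28     24.8     0.4129
The largest term is for loss: 0.413.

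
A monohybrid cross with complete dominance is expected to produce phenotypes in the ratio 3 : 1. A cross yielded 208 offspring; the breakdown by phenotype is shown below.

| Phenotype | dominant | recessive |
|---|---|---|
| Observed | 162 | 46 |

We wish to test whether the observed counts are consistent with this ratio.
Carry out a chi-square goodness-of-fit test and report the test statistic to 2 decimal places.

0.92

Ratio total = 4. Expected counts: 208×3/4 = 156, 208×1/4 = 52.
χ² = (162−156)²/156 + (46−52)²/52
   = 0.231 + 0.692
Sum = 0.92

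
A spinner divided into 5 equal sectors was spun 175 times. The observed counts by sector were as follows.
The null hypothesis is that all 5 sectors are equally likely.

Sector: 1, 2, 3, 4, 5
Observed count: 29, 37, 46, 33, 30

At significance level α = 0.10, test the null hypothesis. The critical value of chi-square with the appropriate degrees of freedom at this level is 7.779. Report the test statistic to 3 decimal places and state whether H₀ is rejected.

5.429; do not reject

Expected count for each of the 5 categories: 175/5 = 35.
χ² = (29−35)²/35 + (37−35)²/35 + (46−35)²/35 + (33−35)²/35 + (30−35)²/35
   = 1.0286 + 0.1143 + 3.4571 + 0.1143 + 0.7143
Sum = 5.429
df = 4. Since 5.429 < 7.779, we do not reject H₀.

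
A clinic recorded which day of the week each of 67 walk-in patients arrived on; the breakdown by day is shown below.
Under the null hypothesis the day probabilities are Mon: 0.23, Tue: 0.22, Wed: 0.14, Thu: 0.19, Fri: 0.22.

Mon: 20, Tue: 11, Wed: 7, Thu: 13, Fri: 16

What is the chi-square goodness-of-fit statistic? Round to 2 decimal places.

3.03

Expected counts E_i = n·p_i: 67×0.23 = 15.41, 67×0.22 = 14.74, 67×0.14 = 9.38, 67×0.19 = 12.73, 67×0.22 = 14.74.
χ² = (20−15.41)²/15.41 + (11−14.74)²/14.74 + (7−9.38)²/9.38 + (13−12.73)²/12.73 + (16−14.74)²/14.74
   = 1.367 + 0.949 + 0.604 + 0.006 + 0.108
Sum = 3.03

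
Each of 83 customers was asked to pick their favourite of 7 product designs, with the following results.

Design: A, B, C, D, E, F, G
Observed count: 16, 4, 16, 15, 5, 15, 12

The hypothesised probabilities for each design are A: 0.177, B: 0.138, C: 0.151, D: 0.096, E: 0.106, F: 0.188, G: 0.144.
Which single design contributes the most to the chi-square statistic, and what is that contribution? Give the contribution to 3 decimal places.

D, 6.206

Expected counts E_i = n·p_i: 83×0.177 = 14.691, 83×0.138 = 11.454, 83×0.151 = 12.533, 83×0.096 = 7.968, 83×0.106 = 8.798, 83×0.188 = 15.604, 83×0.144 = 11.952.
χ² = (16−14.691)²/14.691 + (4−11.454)²/11.454 + (16−12.533)²/12.533 + (15−7.968)²/7.968 + (5−8.798)²/8.798 + (15−15.604)²/15.604 + (12−11.952)²/11.952
   = 0.1166 + 4.8509 + 0.9591 + 6.2060 + 1.6396 + 0.0234 + 0.0002
The largest term is for D: 6.206.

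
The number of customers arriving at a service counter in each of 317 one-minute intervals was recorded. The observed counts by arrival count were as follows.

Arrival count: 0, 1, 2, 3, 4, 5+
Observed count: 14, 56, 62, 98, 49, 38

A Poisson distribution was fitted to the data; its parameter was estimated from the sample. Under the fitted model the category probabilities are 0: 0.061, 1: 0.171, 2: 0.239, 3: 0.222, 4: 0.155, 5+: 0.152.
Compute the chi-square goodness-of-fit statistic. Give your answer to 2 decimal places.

17.03

Expected counts E_i = n·p_i: 317×0.061 = 19.337, 317×0.171 = 54.207, 317×0.239 = 75.763, 317×0.222 = 70.374, 317×0.155 = 49.135, 317×0.152 = 48.184.
0: (14 − 19.337)²/19.337 = 28.483569/19.337 = 1.473
1: (56 − 54.207)²/54.207 = 3.214849/54.207 = 0.059
2: (62 − 75.763)²/75.763 = 189.420169/75.763 = 2.500
3: (98 − 70.374)²/70.374 = 763.195876/70.374 = 10.845
4: (49 − 49.135)²/49.135 = 0.018225/49.135 = 0.000
5+: (38 − 48.184)²/48.184 = 103.713856/48.184 = 2.152
Sum = 17.03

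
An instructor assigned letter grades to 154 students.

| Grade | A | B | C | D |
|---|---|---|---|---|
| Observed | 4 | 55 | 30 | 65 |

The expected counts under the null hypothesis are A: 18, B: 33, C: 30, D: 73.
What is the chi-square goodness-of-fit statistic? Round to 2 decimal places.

cat         O        E   (O−E)²/E
A           4       18     10.889
B          55       33     14.667
C          30       30      0.000
D          65       73      0.877
Sum = 26.43

26.43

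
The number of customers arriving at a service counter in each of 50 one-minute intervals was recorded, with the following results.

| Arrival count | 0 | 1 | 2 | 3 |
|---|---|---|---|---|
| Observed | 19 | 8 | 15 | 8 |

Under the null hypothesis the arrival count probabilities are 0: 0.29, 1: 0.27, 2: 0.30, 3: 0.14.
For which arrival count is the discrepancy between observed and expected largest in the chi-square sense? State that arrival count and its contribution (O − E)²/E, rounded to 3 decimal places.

Expected counts E_i = n·p_i: 50×0.29 = 14.5, 50×0.27 = 13.5, 50×0.30 = 15, 50×0.14 = 7.
0: (19 − 14.5)²/14.5 = 20.25/14.5 = 1.3966
1: (8 − 13.5)²/13.5 = 30.25/13.5 = 2.2407
2: (15 − 15)²/15 = 0/15 = 0.0000
3: (8 − 7)²/7 = 1/7 = 0.1429
The largest term is for 1: 2.241.

1, 2.241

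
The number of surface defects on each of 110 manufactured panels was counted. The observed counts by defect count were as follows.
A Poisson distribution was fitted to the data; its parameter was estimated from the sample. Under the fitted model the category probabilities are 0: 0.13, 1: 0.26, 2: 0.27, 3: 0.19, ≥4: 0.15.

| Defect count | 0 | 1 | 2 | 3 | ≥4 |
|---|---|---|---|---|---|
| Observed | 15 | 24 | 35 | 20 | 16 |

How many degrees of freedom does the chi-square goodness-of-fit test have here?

3

There are k = 5 categories and 1 parameter estimated from the data, so df = 5 − 1 − 1 = 3.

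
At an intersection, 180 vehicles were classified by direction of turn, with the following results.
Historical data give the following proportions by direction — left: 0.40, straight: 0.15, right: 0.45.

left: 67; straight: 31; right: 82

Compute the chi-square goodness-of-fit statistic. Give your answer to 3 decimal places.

Expected counts E_i = n·p_i: 180×0.40 = 72, 180×0.15 = 27, 180×0.45 = 81.
left: (67 − 72)²/72 = 25/72 = 0.3472
straight: (31 − 27)²/27 = 16/27 = 0.5926
right: (82 − 81)²/81 = 1/81 = 0.0123
Sum = 0.952

0.952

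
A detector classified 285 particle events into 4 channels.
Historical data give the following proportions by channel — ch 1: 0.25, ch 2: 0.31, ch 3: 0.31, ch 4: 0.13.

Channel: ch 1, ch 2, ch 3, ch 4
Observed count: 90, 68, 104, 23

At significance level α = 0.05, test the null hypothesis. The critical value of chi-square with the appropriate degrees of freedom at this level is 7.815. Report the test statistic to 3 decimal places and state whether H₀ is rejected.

17.722; reject

Expected counts E_i = n·p_i: 285×0.25 = 71.25, 285×0.31 = 88.35, 285×0.31 = 88.35, 285×0.13 = 37.05.
χ² = (90−71.25)²/71.25 + (68−88.35)²/88.35 + (104−88.35)²/88.35 + (23−37.05)²/37.05
   = 4.9342 + 4.6873 + 2.7722 + 5.3280
Sum = 17.722
df = 3. Since 17.722 > 7.815, we reject H₀.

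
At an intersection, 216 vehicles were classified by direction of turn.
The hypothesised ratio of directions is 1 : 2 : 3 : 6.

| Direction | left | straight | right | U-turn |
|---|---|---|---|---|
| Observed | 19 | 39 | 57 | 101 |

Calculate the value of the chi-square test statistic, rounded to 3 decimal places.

Ratio total = 12. Expected counts: 216×1/12 = 18, 216×2/12 = 36, 216×3/12 = 54, 216×6/12 = 108.
χ² = (19−18)²/18 + (39−36)²/36 + (57−54)²/54 + (101−108)²/108
   = 0.0556 + 0.2500 + 0.1667 + 0.4537
Sum = 0.926

0.926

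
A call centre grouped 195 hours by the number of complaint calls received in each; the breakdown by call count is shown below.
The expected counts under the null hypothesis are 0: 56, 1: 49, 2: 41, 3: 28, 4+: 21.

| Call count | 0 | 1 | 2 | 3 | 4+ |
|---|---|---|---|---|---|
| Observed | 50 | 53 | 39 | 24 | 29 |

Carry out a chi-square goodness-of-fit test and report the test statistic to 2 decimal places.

4.69

0: (50 − 56)²/56 = 36/56 = 0.643
1: (53 − 49)²/49 = 16/49 = 0.327
2: (39 − 41)²/41 = 4/41 = 0.098
3: (24 − 28)²/28 = 16/28 = 0.571
4+: (29 − 21)²/21 = 64/21 = 3.048
Sum = 4.69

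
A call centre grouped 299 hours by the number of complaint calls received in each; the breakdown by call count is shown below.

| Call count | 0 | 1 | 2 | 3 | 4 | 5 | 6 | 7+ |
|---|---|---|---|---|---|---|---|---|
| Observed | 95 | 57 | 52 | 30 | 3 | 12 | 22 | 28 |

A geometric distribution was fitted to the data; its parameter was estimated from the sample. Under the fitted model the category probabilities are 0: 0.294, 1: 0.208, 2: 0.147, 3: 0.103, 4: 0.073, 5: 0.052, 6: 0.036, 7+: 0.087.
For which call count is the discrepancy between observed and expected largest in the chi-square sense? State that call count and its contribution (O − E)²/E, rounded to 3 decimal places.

4, 16.239

Expected counts E_i = n·p_i: 299×0.294 = 87.906, 299×0.208 = 62.192, 299×0.147 = 43.953, 299×0.103 = 30.797, 299×0.073 = 21.827, 299×0.052 = 15.548, 299×0.036 = 10.764, 299×0.087 = 26.013.
χ² = (95−87.906)²/87.906 + (57−62.192)²/62.192 + (52−43.953)²/43.953 + (30−30.797)²/30.797 + (3−21.827)²/21.827 + (12−15.548)²/15.548 + (22−10.764)²/10.764 + (28−26.013)²/26.013
   = 0.5725 + 0.4334 + 1.4733 + 0.0206 + 16.2393 + 0.8096 + 11.7287 + 0.1518
The largest term is for 4: 16.239.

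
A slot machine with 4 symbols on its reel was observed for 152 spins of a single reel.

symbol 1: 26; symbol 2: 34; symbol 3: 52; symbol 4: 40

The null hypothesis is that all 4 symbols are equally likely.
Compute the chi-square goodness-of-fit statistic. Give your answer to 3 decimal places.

Under H₀ each category has probability 1/4, so each expected count is 152/4 = 38.
χ² = (26−38)²/38 + (34−38)²/38 + (52−38)²/38 + (40−38)²/38
   = 3.7895 + 0.4211 + 5.1579 + 0.1053
Sum = 9.474

9.474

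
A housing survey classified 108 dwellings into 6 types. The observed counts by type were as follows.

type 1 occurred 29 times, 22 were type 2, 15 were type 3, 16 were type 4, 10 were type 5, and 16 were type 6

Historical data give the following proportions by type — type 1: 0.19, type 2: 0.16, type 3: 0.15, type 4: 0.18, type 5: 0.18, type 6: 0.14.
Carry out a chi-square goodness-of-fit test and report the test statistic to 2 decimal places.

Expected counts E_i = n·p_i: 108×0.19 = 20.52, 108×0.16 = 17.28, 108×0.15 = 16.2, 108×0.18 = 19.44, 108×0.18 = 19.44, 108×0.14 = 15.12.
χ² = (29−20.52)²/20.52 + (22−17.28)²/17.28 + (15−16.2)²/16.2 + (16−19.44)²/19.44 + (10−19.44)²/19.44 + (16−15.12)²/15.12
   = 3.504 + 1.289 + 0.089 + 0.609 + 4.584 + 0.051
Sum = 10.13

10.13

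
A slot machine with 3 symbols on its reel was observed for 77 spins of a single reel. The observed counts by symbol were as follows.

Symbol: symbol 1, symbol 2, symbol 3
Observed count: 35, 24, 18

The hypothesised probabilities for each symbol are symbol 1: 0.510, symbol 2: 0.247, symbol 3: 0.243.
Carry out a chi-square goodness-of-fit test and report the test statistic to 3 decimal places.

Expected counts E_i = n·p_i: 77×0.510 = 39.27, 77×0.247 = 19.019, 77×0.243 = 18.711.
symbol 1: (35 − 39.27)²/39.27 = 18.2329/39.27 = 0.4643
symbol 2: (24 − 19.019)²/19.019 = 24.810361/19.019 = 1.3045
symbol 3: (18 − 18.711)²/18.711 = 0.505521/18.711 = 0.0270
Sum = 1.796

1.796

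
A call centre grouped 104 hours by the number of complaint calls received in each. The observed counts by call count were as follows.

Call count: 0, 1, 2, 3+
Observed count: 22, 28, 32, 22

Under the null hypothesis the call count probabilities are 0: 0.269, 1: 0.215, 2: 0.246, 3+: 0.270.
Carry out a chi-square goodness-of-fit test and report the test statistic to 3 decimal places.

5.625

Expected counts E_i = n·p_i: 104×0.269 = 27.976, 104×0.215 = 22.36, 104×0.246 = 25.584, 104×0.270 = 28.08.
cat         O        E   (O−E)²/E
0          22   27.976     1.2765
1          28    22.36     1.4226
2          32   25.584     1.6090
3+         22    28.08     1.3165
Sum = 5.625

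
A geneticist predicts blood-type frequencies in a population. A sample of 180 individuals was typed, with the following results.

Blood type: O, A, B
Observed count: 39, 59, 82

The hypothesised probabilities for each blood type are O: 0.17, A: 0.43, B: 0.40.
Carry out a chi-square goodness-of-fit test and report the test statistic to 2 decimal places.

Expected counts E_i = n·p_i: 180×0.17 = 30.6, 180×0.43 = 77.4, 180×0.40 = 72.
cat         O        E   (O−E)²/E
O          39     30.6      2.306
A          59     77.4      4.374
B          82       72      1.389
Sum = 8.07

8.07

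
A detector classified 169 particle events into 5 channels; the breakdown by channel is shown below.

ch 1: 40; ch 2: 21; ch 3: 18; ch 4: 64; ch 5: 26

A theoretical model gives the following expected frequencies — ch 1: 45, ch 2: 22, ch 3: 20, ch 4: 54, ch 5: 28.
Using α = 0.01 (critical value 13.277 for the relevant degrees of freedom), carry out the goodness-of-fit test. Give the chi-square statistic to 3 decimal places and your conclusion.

ch 1: (40 − 45)²/45 = 25/45 = 0.5556
ch 2: (21 − 22)²/22 = 1/22 = 0.0455
ch 3: (18 − 20)²/20 = 4/20 = 0.2000
ch 4: (64 − 54)²/54 = 100/54 = 1.8519
ch 5: (26 − 28)²/28 = 4/28 = 0.1429
Sum = 2.796
df = 4. Since 2.796 < 13.277, we do not reject H₀.

2.796; do not reject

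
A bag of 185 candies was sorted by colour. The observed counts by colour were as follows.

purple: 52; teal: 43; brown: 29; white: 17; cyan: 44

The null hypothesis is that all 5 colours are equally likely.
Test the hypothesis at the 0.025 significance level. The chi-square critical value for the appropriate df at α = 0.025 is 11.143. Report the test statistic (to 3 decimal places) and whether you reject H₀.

Expected count for each of the 5 categories: 185/5 = 37.
χ² = (52−37)²/37 + (43−37)²/37 + (29−37)²/37 + (17−37)²/37 + (44−37)²/37
   = 6.0811 + 0.9730 + 1.7297 + 10.8108 + 1.3243
Sum = 20.919
df = 4. Since 20.919 > 11.143, we reject H₀.

20.919; reject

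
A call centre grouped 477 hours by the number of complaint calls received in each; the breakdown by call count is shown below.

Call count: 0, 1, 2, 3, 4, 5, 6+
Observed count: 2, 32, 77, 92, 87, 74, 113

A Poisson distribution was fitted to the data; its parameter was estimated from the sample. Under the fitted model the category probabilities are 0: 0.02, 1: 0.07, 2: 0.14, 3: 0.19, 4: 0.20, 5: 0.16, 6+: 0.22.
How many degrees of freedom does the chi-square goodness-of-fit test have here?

5

There are k = 7 categories and 1 parameter estimated from the data, so df = 7 − 1 − 1 = 5.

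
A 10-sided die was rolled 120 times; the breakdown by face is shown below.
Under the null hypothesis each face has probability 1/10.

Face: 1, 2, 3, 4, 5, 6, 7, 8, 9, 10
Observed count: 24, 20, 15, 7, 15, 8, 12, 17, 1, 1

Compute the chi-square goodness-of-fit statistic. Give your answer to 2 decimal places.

Under H₀ each category has probability 1/10, so each expected count is 120/10 = 12.
cat         O        E   (O−E)²/E
1          24       12     12.000
2          20       12      5.333
3          15       12      0.750
4           7       12      2.083
5          15       12      0.750
6           8       12      1.333
7          12       12      0.000
8          17       12      2.083
9           1       12     10.083
10          1       12     10.083
Sum = 44.50

44.50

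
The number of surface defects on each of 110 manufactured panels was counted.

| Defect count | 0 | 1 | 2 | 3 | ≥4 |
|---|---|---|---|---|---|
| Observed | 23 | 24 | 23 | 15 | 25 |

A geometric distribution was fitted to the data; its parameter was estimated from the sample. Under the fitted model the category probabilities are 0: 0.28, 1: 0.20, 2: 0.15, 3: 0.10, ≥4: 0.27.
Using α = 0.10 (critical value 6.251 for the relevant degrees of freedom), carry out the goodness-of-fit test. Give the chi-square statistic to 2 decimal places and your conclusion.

Expected counts E_i = n·p_i: 110×0.28 = 30.8, 110×0.20 = 22, 110×0.15 = 16.5, 110×0.10 = 11, 110×0.27 = 29.7.
χ² = (23−30.8)²/30.8 + (24−22)²/22 + (23−16.5)²/16.5 + (15−11)²/11 + (25−29.7)²/29.7
   = 1.975 + 0.182 + 2.561 + 1.455 + 0.744
Sum = 6.92
df = 3. Since 6.92 > 6.251, we reject H₀.

6.92; reject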